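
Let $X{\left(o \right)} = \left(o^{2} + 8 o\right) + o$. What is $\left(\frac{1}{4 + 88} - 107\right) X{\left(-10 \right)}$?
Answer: $- \frac{49215}{46} \approx -1069.9$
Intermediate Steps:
$X{\left(o \right)} = o^{2} + 9 o$
$\left(\frac{1}{4 + 88} - 107\right) X{\left(-10 \right)} = \left(\frac{1}{4 + 88} - 107\right) \left(- 10 \left(9 - 10\right)\right) = \left(\frac{1}{92} - 107\right) \left(\left(-10\right) \left(-1\right)\right) = \left(\frac{1}{92} - 107\right) 10 = \left(- \frac{9843}{92}\right) 10 = - \frac{49215}{46}$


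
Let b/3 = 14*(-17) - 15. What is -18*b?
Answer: 13662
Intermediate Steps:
b = -759 (b = 3*(14*(-17) - 15) = 3*(-238 - 15) = 3*(-253) = -759)
-18*b = -18*(-759) = 13662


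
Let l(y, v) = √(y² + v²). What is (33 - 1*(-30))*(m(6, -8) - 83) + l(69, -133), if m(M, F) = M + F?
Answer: -5355 + 5*√898 ≈ -5205.2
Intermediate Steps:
m(M, F) = F + M
l(y, v) = √(v² + y²)
(33 - 1*(-30))*(m(6, -8) - 83) + l(69, -133) = (33 - 1*(-30))*((-8 + 6) - 83) + √((-133)² + 69²) = (33 + 30)*(-2 - 83) + √(17689 + 4761) = 63*(-85) + √22450 = -5355 + 5*√898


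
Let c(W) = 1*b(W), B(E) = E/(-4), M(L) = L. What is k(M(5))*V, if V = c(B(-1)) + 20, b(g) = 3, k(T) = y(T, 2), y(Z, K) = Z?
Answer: 115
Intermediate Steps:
k(T) = T
B(E) = -E/4 (B(E) = E*(-¼) = -E/4)
c(W) = 3 (c(W) = 1*3 = 3)
V = 23 (V = 3 + 20 = 23)
k(M(5))*V = 5*23 = 115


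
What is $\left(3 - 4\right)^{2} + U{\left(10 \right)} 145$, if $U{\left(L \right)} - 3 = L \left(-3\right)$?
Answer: $-3914$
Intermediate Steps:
$U{\left(L \right)} = 3 - 3 L$ ($U{\left(L \right)} = 3 + L \left(-3\right) = 3 - 3 L$)
$\left(3 - 4\right)^{2} + U{\left(10 \right)} 145 = \left(3 - 4\right)^{2} + \left(3 - 30\right) 145 = \left(-1\right)^{2} + \left(3 - 30\right) 145 = 1 - 3915 = -3914$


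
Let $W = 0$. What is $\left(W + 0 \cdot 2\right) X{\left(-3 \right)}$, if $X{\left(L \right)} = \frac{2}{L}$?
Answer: $0$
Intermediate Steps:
$\left(W + 0 \cdot 2\right) X{\left(-3 \right)} = \left(0 + 0 \cdot 2\right) \frac{2}{-3} = \left(0 + 0\right) 2 \left(- \frac{1}{3}\right) = 0 \left(- \frac{2}{3}\right) = 0$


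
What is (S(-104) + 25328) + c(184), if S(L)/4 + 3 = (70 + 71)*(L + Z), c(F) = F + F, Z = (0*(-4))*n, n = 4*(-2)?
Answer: -32972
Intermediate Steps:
n = -8
Z = 0 (Z = (0*(-4))*(-8) = 0*(-8) = 0)
c(F) = 2*F
S(L) = -12 + 564*L (S(L) = -12 + 4*((70 + 71)*(L + 0)) = -12 + 4*(141*L) = -12 + 564*L)
(S(-104) + 25328) + c(184) = ((-12 + 564*(-104)) + 25328) + 2*184 = ((-12 - 58656) + 25328) + 368 = (-58668 + 25328) + 368 = -33340 + 368 = -32972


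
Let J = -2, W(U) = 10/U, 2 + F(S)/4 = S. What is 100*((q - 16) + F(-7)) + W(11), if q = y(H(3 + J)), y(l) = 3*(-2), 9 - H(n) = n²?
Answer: -63790/11 ≈ -5799.1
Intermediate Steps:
F(S) = -8 + 4*S
H(n) = 9 - n²
y(l) = -6
q = -6
100*((q - 16) + F(-7)) + W(11) = 100*((-6 - 16) + (-8 + 4*(-7))) + 10/11 = 100*(-22 + (-8 - 28)) + 10*(1/11) = 100*(-22 - 36) + 10/11 = 100*(-58) + 10/11 = -5800 + 10/11 = -63790/11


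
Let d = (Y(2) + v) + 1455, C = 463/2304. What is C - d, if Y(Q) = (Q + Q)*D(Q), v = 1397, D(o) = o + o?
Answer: -6607409/2304 ≈ -2867.8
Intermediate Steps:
D(o) = 2*o
Y(Q) = 4*Q**2 (Y(Q) = (Q + Q)*(2*Q) = (2*Q)*(2*Q) = 4*Q**2)
C = 463/2304 (C = 463*(1/2304) = 463/2304 ≈ 0.20095)
d = 2868 (d = (4*2**2 + 1397) + 1455 = (4*4 + 1397) + 1455 = (16 + 1397) + 1455 = 1413 + 1455 = 2868)
C - d = 463/2304 - 1*2868 = 463/2304 - 2868 = -6607409/2304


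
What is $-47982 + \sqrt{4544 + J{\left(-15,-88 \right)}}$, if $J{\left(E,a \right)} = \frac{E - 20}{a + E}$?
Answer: $-47982 + \frac{\sqrt{48210901}}{103} \approx -47915.0$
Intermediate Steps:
$J{\left(E,a \right)} = \frac{-20 + E}{E + a}$
$-47982 + \sqrt{4544 + J{\left(-15,-88 \right)}} = -47982 + \sqrt{4544 + \frac{-20 - 15}{-15 - 88}} = -47982 + \sqrt{4544 + \frac{1}{-103} \left(-35\right)} = -47982 + \sqrt{4544 - - \frac{35}{103}} = -47982 + \sqrt{4544 + \frac{35}{103}} = -47982 + \sqrt{\frac{468067}{103}} = -47982 + \frac{\sqrt{48210901}}{103}$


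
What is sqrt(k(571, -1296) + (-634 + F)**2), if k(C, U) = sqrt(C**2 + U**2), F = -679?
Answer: sqrt(1723969 + sqrt(2005657)) ≈ 1313.5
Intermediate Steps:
sqrt(k(571, -1296) + (-634 + F)**2) = sqrt(sqrt(571**2 + (-1296)**2) + (-634 - 679)**2) = sqrt(sqrt(326041 + 1679616) + (-1313)**2) = sqrt(sqrt(2005657) + 1723969) = sqrt(1723969 + sqrt(2005657))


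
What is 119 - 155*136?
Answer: -20961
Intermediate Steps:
119 - 155*136 = 119 - 21080 = -20961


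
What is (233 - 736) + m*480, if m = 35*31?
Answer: 520297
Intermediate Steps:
m = 1085
(233 - 736) + m*480 = (233 - 736) + 1085*480 = -503 + 520800 = 520297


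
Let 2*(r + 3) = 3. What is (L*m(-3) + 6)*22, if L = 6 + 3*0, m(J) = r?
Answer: -66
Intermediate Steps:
r = -3/2 (r = -3 + (1/2)*3 = -3 + 3/2 = -3/2 ≈ -1.5000)
m(J) = -3/2
L = 6 (L = 6 + 0 = 6)
(L*m(-3) + 6)*22 = (6*(-3/2) + 6)*22 = (-9 + 6)*22 = -3*22 = -66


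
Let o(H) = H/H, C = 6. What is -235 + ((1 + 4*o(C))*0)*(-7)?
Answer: -235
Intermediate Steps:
o(H) = 1
-235 + ((1 + 4*o(C))*0)*(-7) = -235 + ((1 + 4*1)*0)*(-7) = -235 + ((1 + 4)*0)*(-7) = -235 + (5*0)*(-7) = -235 + 0*(-7) = -235 + 0 = -235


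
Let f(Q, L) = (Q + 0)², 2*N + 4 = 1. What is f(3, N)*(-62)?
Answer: -558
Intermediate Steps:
N = -3/2 (N = -2 + (½)*1 = -2 + ½ = -3/2 ≈ -1.5000)
f(Q, L) = Q²
f(3, N)*(-62) = 3²*(-62) = 9*(-62) = -558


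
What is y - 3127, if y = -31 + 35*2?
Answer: -3088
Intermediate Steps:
y = 39 (y = -31 + 70 = 39)
y - 3127 = 39 - 3127 = -3088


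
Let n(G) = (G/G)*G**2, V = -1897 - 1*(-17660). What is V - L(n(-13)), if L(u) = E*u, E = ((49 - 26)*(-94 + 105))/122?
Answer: 1880329/122 ≈ 15413.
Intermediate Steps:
V = 15763 (V = -1897 + 17660 = 15763)
E = 253/122 (E = (23*11)*(1/122) = 253*(1/122) = 253/122 ≈ 2.0738)
n(G) = G**2 (n(G) = 1*G**2 = G**2)
L(u) = 253*u/122
V - L(n(-13)) = 15763 - 253*(-13)**2/122 = 15763 - 253*169/122 = 15763 - 1*42757/122 = 15763 - 42757/122 = 1880329/122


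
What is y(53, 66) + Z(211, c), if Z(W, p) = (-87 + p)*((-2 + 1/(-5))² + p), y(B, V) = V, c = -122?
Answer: 613811/25 ≈ 24552.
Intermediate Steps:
Z(W, p) = (-87 + p)*(121/25 + p) (Z(W, p) = (-87 + p)*((-2 - ⅕)² + p) = (-87 + p)*((-11/5)² + p) = (-87 + p)*(121/25 + p))
y(53, 66) + Z(211, c) = 66 + (-10527/25 + (-122)² - 2054/25*(-122)) = 66 + (-10527/25 + 14884 + 250588/25) = 66 + 612161/25 = 613811/25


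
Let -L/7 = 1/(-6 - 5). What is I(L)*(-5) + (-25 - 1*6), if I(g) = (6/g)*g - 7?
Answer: -26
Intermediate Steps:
L = 7/11 (L = -7/(-6 - 5) = -7/(-11) = -7*(-1/11) = 7/11 ≈ 0.63636)
I(g) = -1 (I(g) = 6 - 7 = -1)
I(L)*(-5) + (-25 - 1*6) = -1*(-5) + (-25 - 1*6) = 5 + (-25 - 6) = 5 - 31 = -26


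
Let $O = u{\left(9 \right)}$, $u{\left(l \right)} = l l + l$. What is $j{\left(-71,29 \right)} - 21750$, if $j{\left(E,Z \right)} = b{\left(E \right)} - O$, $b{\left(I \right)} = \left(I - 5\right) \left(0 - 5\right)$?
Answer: $-21460$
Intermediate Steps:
$u{\left(l \right)} = l + l^{2}$ ($u{\left(l \right)} = l^{2} + l = l + l^{2}$)
$O = 90$ ($O = 9 \left(1 + 9\right) = 9 \cdot 10 = 90$)
$b{\left(I \right)} = 25 - 5 I$ ($b{\left(I \right)} = \left(-5 + I\right) \left(-5\right) = 25 - 5 I$)
$j{\left(E,Z \right)} = -65 - 5 E$ ($j{\left(E,Z \right)} = \left(25 - 5 E\right) - 90 = -65 - 5 E$)
$j{\left(-71,29 \right)} - 21750 = \left(-65 - -355\right) - 21750 = \left(-65 + 355\right) - 21750 = 290 - 21750 = -21460$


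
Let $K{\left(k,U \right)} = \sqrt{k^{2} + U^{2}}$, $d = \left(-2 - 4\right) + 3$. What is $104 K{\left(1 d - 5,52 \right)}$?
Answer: $416 \sqrt{173} \approx 5471.6$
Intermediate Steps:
$d = -3$ ($d = -6 + 3 = -3$)
$K{\left(k,U \right)} = \sqrt{U^{2} + k^{2}}$
$104 K{\left(1 d - 5,52 \right)} = 104 \sqrt{52^{2} + \left(1 \left(-3\right) - 5\right)^{2}} = 104 \sqrt{2704 + \left(-3 - 5\right)^{2}} = 104 \sqrt{2704 + \left(-8\right)^{2}} = 104 \sqrt{2704 + 64} = 104 \sqrt{2768} = 104 \cdot 4 \sqrt{173} = 416 \sqrt{173}$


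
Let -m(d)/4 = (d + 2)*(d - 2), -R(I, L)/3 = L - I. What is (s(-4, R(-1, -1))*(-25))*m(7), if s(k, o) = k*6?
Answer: -108000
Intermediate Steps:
R(I, L) = -3*L + 3*I (R(I, L) = -3*(L - I) = -3*L + 3*I)
m(d) = -4*(-2 + d)*(2 + d) (m(d) = -4*(d + 2)*(d - 2) = -4*(2 + d)*(-2 + d) = -4*(-2 + d)*(2 + d))
s(k, o) = 6*k
(s(-4, R(-1, -1))*(-25))*m(7) = ((6*(-4))*(-25))*(16 - 4*7**2) = (-24*(-25))*(16 - 4*49) = 600*(16 - 196) = 600*(-180) = -108000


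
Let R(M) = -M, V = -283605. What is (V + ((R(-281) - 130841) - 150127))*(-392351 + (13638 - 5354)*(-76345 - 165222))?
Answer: 1129449273502668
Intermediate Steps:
(V + ((R(-281) - 130841) - 150127))*(-392351 + (13638 - 5354)*(-76345 - 165222)) = (-283605 + ((-1*(-281) - 130841) - 150127))*(-392351 + (13638 - 5354)*(-76345 - 165222)) = (-283605 + ((281 - 130841) - 150127))*(-392351 + 8284*(-241567)) = (-283605 + (-130560 - 150127))*(-392351 - 2001141028) = (-283605 - 280687)*(-2001533379) = -564292*(-2001533379) = 1129449273502668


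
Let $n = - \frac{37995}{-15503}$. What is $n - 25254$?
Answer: $- \frac{391474767}{15503} \approx -25252.0$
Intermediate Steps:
$n = \frac{37995}{15503}$ ($n = \left(-37995\right) \left(- \frac{1}{15503}\right) = \frac{37995}{15503} \approx 2.4508$)
$n - 25254 = \frac{37995}{15503} - 25254 = - \frac{391474767}{15503}$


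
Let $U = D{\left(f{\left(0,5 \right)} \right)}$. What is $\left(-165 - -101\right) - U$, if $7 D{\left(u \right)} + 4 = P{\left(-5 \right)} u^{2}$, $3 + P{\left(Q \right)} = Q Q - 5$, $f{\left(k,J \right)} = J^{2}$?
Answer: $- \frac{11069}{7} \approx -1581.3$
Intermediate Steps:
$P{\left(Q \right)} = -8 + Q^{2}$ ($P{\left(Q \right)} = -3 + \left(Q Q - 5\right) = -3 + \left(Q^{2} - 5\right) = -3 + \left(-5 + Q^{2}\right) = -8 + Q^{2}$)
$D{\left(u \right)} = - \frac{4}{7} + \frac{17 u^{2}}{7}$ ($D{\left(u \right)} = - \frac{4}{7} + \frac{\left(-8 + \left(-5\right)^{2}\right) u^{2}}{7} = - \frac{4}{7} + \frac{\left(-8 + 25\right) u^{2}}{7} = - \frac{4}{7} + \frac{17 u^{2}}{7}$)
$U = \frac{10621}{7}$ ($U = - \frac{4}{7} + \frac{17 \left(5^{2}\right)^{2}}{7} = - \frac{4}{7} + \frac{17 \cdot 25^{2}}{7} = - \frac{4}{7} + \frac{17}{7} \cdot 625 = - \frac{4}{7} + \frac{10625}{7} = \frac{10621}{7} \approx 1517.3$)
$\left(-165 - -101\right) - U = \left(-165 - -101\right) - \frac{10621}{7} = \left(-165 + 101\right) - \frac{10621}{7} = -64 - \frac{10621}{7} = - \frac{11069}{7}$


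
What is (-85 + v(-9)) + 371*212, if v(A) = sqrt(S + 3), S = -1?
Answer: 78567 + sqrt(2) ≈ 78568.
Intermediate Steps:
v(A) = sqrt(2) (v(A) = sqrt(-1 + 3) = sqrt(2))
(-85 + v(-9)) + 371*212 = (-85 + sqrt(2)) + 371*212 = (-85 + sqrt(2)) + 78652 = 78567 + sqrt(2)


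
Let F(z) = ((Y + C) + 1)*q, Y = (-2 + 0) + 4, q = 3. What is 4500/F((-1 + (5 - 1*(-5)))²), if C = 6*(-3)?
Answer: -100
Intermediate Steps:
C = -18
Y = 2 (Y = -2 + 4 = 2)
F(z) = -45 (F(z) = ((2 - 18) + 1)*3 = (-16 + 1)*3 = -15*3 = -45)
4500/F((-1 + (5 - 1*(-5)))²) = 4500/(-45) = 4500*(-1/45) = -100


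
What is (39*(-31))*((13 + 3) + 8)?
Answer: -29016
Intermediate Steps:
(39*(-31))*((13 + 3) + 8) = -1209*(16 + 8) = -1209*24 = -29016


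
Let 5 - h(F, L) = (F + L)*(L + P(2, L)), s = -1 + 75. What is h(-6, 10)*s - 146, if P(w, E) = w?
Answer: -3328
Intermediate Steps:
s = 74
h(F, L) = 5 - (2 + L)*(F + L) (h(F, L) = 5 - (F + L)*(L + 2) = 5 - (F + L)*(2 + L) = 5 - (2 + L)*(F + L))
h(-6, 10)*s - 146 = (5 - 1*10**2 - 2*(-6) - 2*10 - 1*(-6)*10)*74 - 146 = (5 - 1*100 + 12 - 20 + 60)*74 - 146 = (5 - 100 + 12 - 20 + 60)*74 - 146 = -43*74 - 146 = -3182 - 146 = -3328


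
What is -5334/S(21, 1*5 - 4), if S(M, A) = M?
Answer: -254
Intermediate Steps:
-5334/S(21, 1*5 - 4) = -5334/21 = -5334*1/21 = -254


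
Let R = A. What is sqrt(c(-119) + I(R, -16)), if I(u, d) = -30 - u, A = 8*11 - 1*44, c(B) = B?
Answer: I*sqrt(193) ≈ 13.892*I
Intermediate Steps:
A = 44 (A = 88 - 44 = 44)
R = 44
sqrt(c(-119) + I(R, -16)) = sqrt(-119 + (-30 - 1*44)) = sqrt(-119 + (-30 - 44)) = sqrt(-119 - 74) = sqrt(-193) = I*sqrt(193)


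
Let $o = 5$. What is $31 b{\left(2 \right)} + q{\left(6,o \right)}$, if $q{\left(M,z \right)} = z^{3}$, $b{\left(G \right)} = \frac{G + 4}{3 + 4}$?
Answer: $\frac{1061}{7} \approx 151.57$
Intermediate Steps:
$b{\left(G \right)} = \frac{4}{7} + \frac{G}{7}$ ($b{\left(G \right)} = \frac{4 + G}{7} = \left(4 + G\right) \frac{1}{7} = \frac{4}{7} + \frac{G}{7}$)
$31 b{\left(2 \right)} + q{\left(6,o \right)} = 31 \left(\frac{4}{7} + \frac{1}{7} \cdot 2\right) + 5^{3} = 31 \left(\frac{4}{7} + \frac{2}{7}\right) + 125 = 31 \cdot \frac{6}{7} + 125 = \frac{186}{7} + 125 = \frac{1061}{7}$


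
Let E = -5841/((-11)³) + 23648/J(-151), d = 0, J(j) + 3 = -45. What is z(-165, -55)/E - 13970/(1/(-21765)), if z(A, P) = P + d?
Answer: 10778518369443/35449 ≈ 3.0406e+8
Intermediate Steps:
J(j) = -48 (J(j) = -3 - 45 = -48)
z(A, P) = P (z(A, P) = P + 0 = P)
E = -177245/363 (E = -5841/((-11)³) + 23648/(-48) = -5841/(-1331) + 23648*(-1/48) = -5841*(-1/1331) - 1478/3 = 531/121 - 1478/3 = -177245/363 ≈ -488.28)
z(-165, -55)/E - 13970/(1/(-21765)) = -55/(-177245/363) - 13970/(1/(-21765)) = -55*(-363/177245) - 13970/(-1/21765) = 3993/35449 - 13970*(-21765) = 3993/35449 + 304057050 = 10778518369443/35449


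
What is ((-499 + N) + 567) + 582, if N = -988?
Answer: -338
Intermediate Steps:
((-499 + N) + 567) + 582 = ((-499 - 988) + 567) + 582 = (-1487 + 567) + 582 = -920 + 582 = -338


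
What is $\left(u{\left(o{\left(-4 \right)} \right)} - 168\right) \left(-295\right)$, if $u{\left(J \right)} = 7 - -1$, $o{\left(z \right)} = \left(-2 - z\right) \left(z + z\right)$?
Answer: $47200$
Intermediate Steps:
$o{\left(z \right)} = 2 z \left(-2 - z\right)$ ($o{\left(z \right)} = \left(-2 - z\right) 2 z = 2 z \left(-2 - z\right)$)
$u{\left(J \right)} = 8$ ($u{\left(J \right)} = 7 + 1 = 8$)
$\left(u{\left(o{\left(-4 \right)} \right)} - 168\right) \left(-295\right) = \left(8 - 168\right) \left(-295\right) = \left(-160\right) \left(-295\right) = 47200$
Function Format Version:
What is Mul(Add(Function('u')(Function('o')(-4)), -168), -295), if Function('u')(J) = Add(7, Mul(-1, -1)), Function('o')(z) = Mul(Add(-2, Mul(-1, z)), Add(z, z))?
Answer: 47200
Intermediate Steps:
Function('o')(z) = Mul(2, z, Add(-2, Mul(-1, z))) (Function('o')(z) = Mul(Add(-2, Mul(-1, z)), Mul(2, z)) = Mul(2, z, Add(-2, Mul(-1, z))))
Function('u')(J) = 8 (Function('u')(J) = Add(7, 1) = 8)
Mul(Add(Function('u')(Function('o')(-4)), -168), -295) = Mul(Add(8, -168), -295) = Mul(-160, -295) = 47200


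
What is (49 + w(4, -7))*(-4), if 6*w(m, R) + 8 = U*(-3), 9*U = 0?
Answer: -572/3 ≈ -190.67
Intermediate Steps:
U = 0 (U = (⅑)*0 = 0)
w(m, R) = -4/3 (w(m, R) = -4/3 + (0*(-3))/6 = -4/3 + (⅙)*0 = -4/3 + 0 = -4/3)
(49 + w(4, -7))*(-4) = (49 - 4/3)*(-4) = (143/3)*(-4) = -572/3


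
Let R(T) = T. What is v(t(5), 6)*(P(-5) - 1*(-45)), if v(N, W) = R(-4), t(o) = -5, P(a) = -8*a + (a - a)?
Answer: -340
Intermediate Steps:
P(a) = -8*a (P(a) = -8*a + 0 = -8*a)
v(N, W) = -4
v(t(5), 6)*(P(-5) - 1*(-45)) = -4*(-8*(-5) - 1*(-45)) = -4*(40 + 45) = -4*85 = -340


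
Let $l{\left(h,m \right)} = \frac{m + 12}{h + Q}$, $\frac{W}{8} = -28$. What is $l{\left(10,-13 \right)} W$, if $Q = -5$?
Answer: $\frac{224}{5} \approx 44.8$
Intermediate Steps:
$W = -224$ ($W = 8 \left(-28\right) = -224$)
$l{\left(h,m \right)} = \frac{12 + m}{-5 + h}$ ($l{\left(h,m \right)} = \frac{m + 12}{h - 5} = \frac{12 + m}{-5 + h}$)
$l{\left(10,-13 \right)} W = \frac{12 - 13}{-5 + 10} \left(-224\right) = \frac{1}{5} \left(-1\right) \left(-224\right) = \left(- \frac{1}{5}\right) \left(-224\right) = \frac{224}{5}$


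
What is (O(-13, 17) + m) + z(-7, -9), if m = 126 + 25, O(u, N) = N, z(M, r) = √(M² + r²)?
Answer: 168 + √130 ≈ 179.40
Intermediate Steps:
m = 151
(O(-13, 17) + m) + z(-7, -9) = (17 + 151) + √((-7)² + (-9)²) = 168 + √(49 + 81) = 168 + √130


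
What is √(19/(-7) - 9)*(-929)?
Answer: -929*I*√574/7 ≈ -3179.6*I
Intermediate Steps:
√(19/(-7) - 9)*(-929) = √(19*(-⅐) - 9)*(-929) = √(-19/7 - 9)*(-929) = √(-82/7)*(-929) = (I*√574/7)*(-929) = -929*I*√574/7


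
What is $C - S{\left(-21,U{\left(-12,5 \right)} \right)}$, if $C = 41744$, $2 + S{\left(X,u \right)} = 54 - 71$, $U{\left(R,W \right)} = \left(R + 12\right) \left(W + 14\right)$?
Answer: $41763$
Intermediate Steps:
$U{\left(R,W \right)} = \left(12 + R\right) \left(14 + W\right)$
$S{\left(X,u \right)} = -19$ ($S{\left(X,u \right)} = -2 + \left(54 - 71\right) = -2 - 17 = -19$)
$C - S{\left(-21,U{\left(-12,5 \right)} \right)} = 41744 - -19 = 41744 + 19 = 41763$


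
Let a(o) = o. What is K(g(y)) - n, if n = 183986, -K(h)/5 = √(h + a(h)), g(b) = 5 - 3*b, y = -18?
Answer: -183986 - 5*√118 ≈ -1.8404e+5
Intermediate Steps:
K(h) = -5*√2*√h (K(h) = -5*√(h + h) = -5*√2*√h)
K(g(y)) - n = -5*√2*√(5 - 3*(-18)) - 1*183986 = -5*√2*√(5 + 54) - 183986 = -5*√2*√59 - 183986 = -5*√118 - 183986 = -183986 - 5*√118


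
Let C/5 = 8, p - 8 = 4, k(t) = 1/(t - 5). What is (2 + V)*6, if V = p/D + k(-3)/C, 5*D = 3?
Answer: 21117/160 ≈ 131.98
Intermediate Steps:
D = ⅗ (D = (⅕)*3 = ⅗ ≈ 0.60000)
k(t) = 1/(-5 + t)
p = 12 (p = 8 + 4 = 12)
C = 40 (C = 5*8 = 40)
V = 6399/320 (V = 12/(⅗) + 1/(-5 - 3*40) = 12*(5/3) + (1/40)/(-8) = 20 - ⅛*1/40 = 20 - 1/320 = 6399/320 ≈ 19.997)
(2 + V)*6 = (2 + 6399/320)*6 = (7039/320)*6 = 21117/160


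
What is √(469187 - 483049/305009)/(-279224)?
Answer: -3*√4849838801704634/85165833016 ≈ -0.0024531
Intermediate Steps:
√(469187 - 483049/305009)/(-279224) = √(469187 - 483049*1/305009)*(-1/279224) = √(469187 - 483049/305009)*(-1/279224) = √(143105774634/305009)*(-1/279224) = (3*√4849838801704634/305009)*(-1/279224) = -3*√4849838801704634/85165833016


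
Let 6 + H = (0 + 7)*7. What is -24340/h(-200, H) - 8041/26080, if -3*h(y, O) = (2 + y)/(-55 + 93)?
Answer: -12061222153/860640 ≈ -14014.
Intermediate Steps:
H = 43 (H = -6 + (0 + 7)*7 = -6 + 7*7 = -6 + 49 = 43)
h(y, O) = -1/57 - y/114 (h(y, O) = -(2 + y)/(3*(-55 + 93)) = -(2 + y)/(3*38) = -(1/19 + y/38)/3 = -1/57 - y/114)
-24340/h(-200, H) - 8041/26080 = -24340/(-1/57 - 1/114*(-200)) - 8041/26080 = -24340/(-1/57 + 100/57) - 8041*1/26080 = -24340/33/19 - 8041/26080 = -24340*19/33 - 8041/26080 = -462460/33 - 8041/26080 = -12061222153/860640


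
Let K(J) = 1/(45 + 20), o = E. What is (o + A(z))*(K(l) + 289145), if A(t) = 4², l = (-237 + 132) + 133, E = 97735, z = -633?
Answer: 1837173935926/65 ≈ 2.8264e+10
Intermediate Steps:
l = 28 (l = -105 + 133 = 28)
o = 97735
K(J) = 1/65
A(t) = 16
(o + A(z))*(K(l) + 289145) = (97735 + 16)*(1/65 + 289145) = 97751*(18794426/65) = 1837173935926/65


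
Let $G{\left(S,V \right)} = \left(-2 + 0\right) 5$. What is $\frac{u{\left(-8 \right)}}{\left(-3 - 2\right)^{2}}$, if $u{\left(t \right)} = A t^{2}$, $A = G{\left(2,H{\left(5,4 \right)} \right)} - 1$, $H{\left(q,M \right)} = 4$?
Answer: $- \frac{704}{25} \approx -28.16$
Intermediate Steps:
$G{\left(S,V \right)} = -10$ ($G{\left(S,V \right)} = \left(-2\right) 5 = -10$)
$A = -11$ ($A = -10 - 1 = -11$)
$u{\left(t \right)} = - 11 t^{2}$
$\frac{u{\left(-8 \right)}}{\left(-3 - 2\right)^{2}} = \frac{\left(-11\right) \left(-8\right)^{2}}{\left(-3 - 2\right)^{2}} = \frac{\left(-11\right) 64}{\left(-5\right)^{2}} = - \frac{704}{25}$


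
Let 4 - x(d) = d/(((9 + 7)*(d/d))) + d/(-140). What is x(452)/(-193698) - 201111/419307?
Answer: -1373756051/2864865160 ≈ -0.47952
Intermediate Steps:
x(d) = 4 - 31*d/560 (x(d) = 4 - (d/(((9 + 7)*(d/d))) + d/(-140)) = 4 - (d/((16*1)) + d*(-1/140)) = 4 - (d/16 - d/140) = 4 - 31*d/560)
x(452)/(-193698) - 201111/419307 = (4 - 31/560*452)/(-193698) - 201111/419307 = (4 - 3503/140)*(-1/193698) - 201111*1/419307 = -2943/140*(-1/193698) - 67037/139769 = 109/1004360 - 67037/139769 = -1373756051/2864865160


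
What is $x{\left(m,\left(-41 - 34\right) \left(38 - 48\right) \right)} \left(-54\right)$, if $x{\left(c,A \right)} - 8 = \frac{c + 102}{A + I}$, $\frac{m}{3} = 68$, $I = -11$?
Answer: $- \frac{335772}{739} \approx -454.36$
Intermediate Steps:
$m = 204$ ($m = 3 \cdot 68 = 204$)
$x{\left(c,A \right)} = 8 + \frac{102 + c}{-11 + A}$ ($x{\left(c,A \right)} = 8 + \frac{c + 102}{A - 11} = 8 + \frac{102 + c}{-11 + A}$)
$x{\left(m,\left(-41 - 34\right) \left(38 - 48\right) \right)} \left(-54\right) = \frac{14 + 204 + 8 \left(-41 - 34\right) \left(38 - 48\right)}{-11 + \left(-41 - 34\right) \left(38 - 48\right)} \left(-54\right) = \frac{14 + 204 + 8 \left(\left(-75\right) \left(-10\right)\right)}{-11 - -750} \left(-54\right) = \frac{14 + 204 + 8 \cdot 750}{-11 + 750} \left(-54\right) = \frac{14 + 204 + 6000}{739} \left(-54\right) = \frac{1}{739} \cdot 6218 \left(-54\right) = \frac{6218}{739} \left(-54\right) = - \frac{335772}{739}$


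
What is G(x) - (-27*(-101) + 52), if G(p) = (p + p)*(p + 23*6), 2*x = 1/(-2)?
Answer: -22783/8 ≈ -2847.9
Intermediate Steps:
x = -¼ (x = (½)/(-2) = (½)*(-½) = -¼ ≈ -0.25000)
G(p) = 2*p*(138 + p) (G(p) = (2*p)*(p + 138) = (2*p)*(138 + p) = 2*p*(138 + p))
G(x) - (-27*(-101) + 52) = 2*(-¼)*(138 - ¼) - (-27*(-101) + 52) = 2*(-¼)*(551/4) - (2727 + 52) = -551/8 - 1*2779 = -551/8 - 2779 = -22783/8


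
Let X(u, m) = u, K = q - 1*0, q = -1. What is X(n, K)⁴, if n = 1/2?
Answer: 1/16 ≈ 0.062500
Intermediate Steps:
K = -1 (K = -1 - 1*0 = -1 + 0 = -1)
n = ½ ≈ 0.50000
X(n, K)⁴ = (½)⁴ = 1/16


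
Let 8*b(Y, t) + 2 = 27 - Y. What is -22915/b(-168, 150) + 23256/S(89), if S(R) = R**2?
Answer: -1447589312/1528753 ≈ -946.91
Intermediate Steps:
b(Y, t) = 25/8 - Y/8 (b(Y, t) = -1/4 + (27 - Y)/8 = -1/4 + (27/8 - Y/8) = 25/8 - Y/8)
-22915/b(-168, 150) + 23256/S(89) = -22915/(25/8 - 1/8*(-168)) + 23256/(89**2) = -22915/(25/8 + 21) + 23256/7921 = -22915/193/8 + 23256*(1/7921) = -22915*8/193 + 23256/7921 = -183320/193 + 23256/7921 = -1447589312/1528753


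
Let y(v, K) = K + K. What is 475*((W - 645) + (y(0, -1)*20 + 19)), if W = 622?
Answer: -20900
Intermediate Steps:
y(v, K) = 2*K
475*((W - 645) + (y(0, -1)*20 + 19)) = 475*((622 - 645) + ((2*(-1))*20 + 19)) = 475*(-23 + (-2*20 + 19)) = 475*(-23 + (-40 + 19)) = 475*(-23 - 21) = 475*(-44) = -20900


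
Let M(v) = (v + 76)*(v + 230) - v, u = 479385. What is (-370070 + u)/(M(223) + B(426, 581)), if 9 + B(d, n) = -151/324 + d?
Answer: 35418060/43947533 ≈ 0.80592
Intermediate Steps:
B(d, n) = -3067/324 + d (B(d, n) = -9 + (-151/324 + d) = -3067/324 + d)
M(v) = -v + (76 + v)*(230 + v) (M(v) = (76 + v)*(230 + v) - v = -v + (76 + v)*(230 + v))
(-370070 + u)/(M(223) + B(426, 581)) = (-370070 + 479385)/((17480 + 223² + 305*223) + (-3067/324 + 426)) = 109315/((17480 + 49729 + 68015) + 134957/324) = 109315/(135224 + 134957/324) = 109315/(43947533/324) = 109315*(324/43947533) = 35418060/43947533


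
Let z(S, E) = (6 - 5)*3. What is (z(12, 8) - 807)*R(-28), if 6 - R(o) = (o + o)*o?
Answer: 1255848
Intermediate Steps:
z(S, E) = 3 (z(S, E) = 1*3 = 3)
R(o) = 6 - 2*o² (R(o) = 6 - (o + o)*o = 6 - 2*o*o = 6 - 2*o²)
(z(12, 8) - 807)*R(-28) = (3 - 807)*(6 - 2*(-28)²) = -804*(6 - 2*784) = -804*(6 - 1568) = -804*(-1562) = 1255848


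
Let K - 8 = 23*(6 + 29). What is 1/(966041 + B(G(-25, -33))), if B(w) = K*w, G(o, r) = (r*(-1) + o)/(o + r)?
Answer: 29/28011937 ≈ 1.0353e-6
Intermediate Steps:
K = 813 (K = 8 + 23*(6 + 29) = 8 + 23*35 = 8 + 805 = 813)
G(o, r) = (o - r)/(o + r) (G(o, r) = (-r + o)/(o + r) = (o - r)/(o + r))
B(w) = 813*w
1/(966041 + B(G(-25, -33))) = 1/(966041 + 813*((-25 - 1*(-33))/(-25 - 33))) = 1/(966041 + 813*((-25 + 33)/(-58))) = 1/(966041 + 813*(-1/58*8)) = 1/(966041 + 813*(-4/29)) = 1/(966041 - 3252/29) = 1/(28011937/29) = 29/28011937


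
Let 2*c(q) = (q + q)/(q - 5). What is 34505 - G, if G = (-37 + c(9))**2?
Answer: 532759/16 ≈ 33297.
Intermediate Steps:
c(q) = q/(-5 + q) (c(q) = ((q + q)/(q - 5))/2 = ((2*q)/(-5 + q))/2 = (2*q/(-5 + q))/2 = q/(-5 + q))
G = 19321/16 (G = (-37 + 9/(-5 + 9))**2 = (-37 + 9/4)**2 = (-139/4)**2 = 19321/16 ≈ 1207.6)
34505 - G = 34505 - 1*19321/16 = 34505 - 19321/16 = 532759/16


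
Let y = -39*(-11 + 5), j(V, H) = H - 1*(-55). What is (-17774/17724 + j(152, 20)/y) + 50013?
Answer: 960286512/19201 ≈ 50012.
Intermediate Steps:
j(V, H) = 55 + H (j(V, H) = H + 55 = 55 + H)
y = 234 (y = -39*(-6) = 234)
(-17774/17724 + j(152, 20)/y) + 50013 = (-17774/17724 + (55 + 20)/234) + 50013 = (-17774*1/17724 + 75*(1/234)) + 50013 = (-8887/8862 + 25/78) + 50013 = -13101/19201 + 50013 = 960286512/19201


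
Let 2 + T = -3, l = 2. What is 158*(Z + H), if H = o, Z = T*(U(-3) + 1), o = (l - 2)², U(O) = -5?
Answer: 3160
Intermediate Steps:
T = -5 (T = -2 - 3 = -5)
o = 0 (o = (2 - 2)² = 0² = 0)
Z = 20 (Z = -5*(-5 + 1) = -5*(-4) = 20)
H = 0
158*(Z + H) = 158*(20 + 0) = 158*20 = 3160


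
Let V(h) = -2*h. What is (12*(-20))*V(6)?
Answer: 2880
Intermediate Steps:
(12*(-20))*V(6) = (12*(-20))*(-2*6) = -240*(-12) = 2880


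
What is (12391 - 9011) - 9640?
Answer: -6260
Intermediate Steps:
(12391 - 9011) - 9640 = 3380 - 9640 = -6260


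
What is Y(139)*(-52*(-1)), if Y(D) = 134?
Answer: 6968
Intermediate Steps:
Y(139)*(-52*(-1)) = 134*(-52*(-1)) = 134*52 = 6968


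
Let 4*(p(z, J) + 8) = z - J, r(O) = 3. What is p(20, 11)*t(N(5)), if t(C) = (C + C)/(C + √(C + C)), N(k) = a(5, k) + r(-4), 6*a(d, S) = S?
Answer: -529/22 + 23*√69/11 ≈ -6.6771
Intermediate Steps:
a(d, S) = S/6
N(k) = 3 + k/6 (N(k) = k/6 + 3 = 3 + k/6)
p(z, J) = -8 - J/4 + z/4 (p(z, J) = -8 + (z - J)/4 = -8 + (-J/4 + z/4) = -8 - J/4 + z/4)
t(C) = 2*C/(C + √2*√C) (t(C) = (2*C)/(C + √(2*C)) = (2*C)/(C + √2*√C) = 2*C/(C + √2*√C))
p(20, 11)*t(N(5)) = (-8 - ¼*11 + (¼)*20)*(2*(3 + (⅙)*5)/((3 + (⅙)*5) + √2*√(3 + (⅙)*5))) = (-8 - 11/4 + 5)*(2*(3 + ⅚)/((3 + ⅚) + √2*√(3 + ⅚))) = -23*23/(2*6*(23/6 + √2*√(23/6))) = -23*23/(2*6*(23/6 + √2*(√138/6))) = -23*23/(2*6*(23/6 + √69/3)) = -529/(12*(23/6 + √69/3))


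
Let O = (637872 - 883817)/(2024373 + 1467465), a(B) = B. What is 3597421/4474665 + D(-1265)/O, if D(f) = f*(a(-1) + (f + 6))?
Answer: -711553607366578433/31443470955 ≈ -2.2630e+7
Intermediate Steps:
O = -35135/498834 (O = -245945/3491838 = -245945*1/3491838 = -35135/498834 ≈ -0.070434)
D(f) = f*(5 + f) (D(f) = f*(-1 + (f + 6)) = f*(-1 + (6 + f)) = f*(5 + f))
3597421/4474665 + D(-1265)/O = 3597421/4474665 + (-1265*(5 - 1265))/(-35135/498834) = 3597421*(1/4474665) - 1265*(-1260)*(-498834/35135) = 3597421/4474665 + 1593900*(-498834/35135) = 3597421/4474665 - 159018302520/7027 = -711553607366578433/31443470955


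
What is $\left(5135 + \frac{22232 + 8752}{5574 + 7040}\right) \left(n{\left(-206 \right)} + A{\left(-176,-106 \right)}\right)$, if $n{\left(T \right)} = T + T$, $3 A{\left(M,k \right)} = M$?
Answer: $- \frac{45751535044}{18921} \approx -2.418 \cdot 10^{6}$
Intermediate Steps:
$A{\left(M,k \right)} = \frac{M}{3}$
$n{\left(T \right)} = 2 T$
$\left(5135 + \frac{22232 + 8752}{5574 + 7040}\right) \left(n{\left(-206 \right)} + A{\left(-176,-106 \right)}\right) = \left(5135 + \frac{22232 + 8752}{5574 + 7040}\right) \left(2 \left(-206\right) + \frac{1}{3} \left(-176\right)\right) = \left(5135 + \frac{30984}{12614}\right) \left(-412 - \frac{176}{3}\right) = \left(5135 + 30984 \cdot \frac{1}{12614}\right) \left(- \frac{1412}{3}\right) = \left(5135 + \frac{15492}{6307}\right) \left(- \frac{1412}{3}\right) = \frac{32401937}{6307} \left(- \frac{1412}{3}\right) = - \frac{45751535044}{18921}$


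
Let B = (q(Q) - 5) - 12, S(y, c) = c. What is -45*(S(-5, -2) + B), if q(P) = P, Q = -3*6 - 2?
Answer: 1755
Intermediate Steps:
Q = -20 (Q = -18 - 2 = -20)
B = -37 (B = (-20 - 5) - 12 = -25 - 12 = -37)
-45*(S(-5, -2) + B) = -45*(-2 - 37) = -45*(-39) = 1755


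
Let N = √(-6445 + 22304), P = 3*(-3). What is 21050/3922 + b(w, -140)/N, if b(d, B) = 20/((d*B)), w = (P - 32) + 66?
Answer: 10525/1961 - √15859/2775325 ≈ 5.3671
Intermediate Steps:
P = -9
w = 25 (w = (-9 - 32) + 66 = -41 + 66 = 25)
N = √15859 ≈ 125.93
b(d, B) = 20/(B*d) (b(d, B) = 20/((B*d)) = 20*(1/(B*d)) = 20/(B*d))
21050/3922 + b(w, -140)/N = 21050/3922 + (20/(-140*25))/(√15859) = 21050*(1/3922) + (20*(-1/140)*(1/25))*(√15859/15859) = 10525/1961 - √15859/2775325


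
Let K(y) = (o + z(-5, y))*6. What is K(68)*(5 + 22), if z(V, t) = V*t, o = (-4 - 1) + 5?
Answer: -55080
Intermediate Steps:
o = 0 (o = -5 + 5 = 0)
K(y) = -30*y (K(y) = (0 - 5*y)*6 = -5*y*6 = -30*y)
K(68)*(5 + 22) = (-30*68)*(5 + 22) = -2040*27 = -55080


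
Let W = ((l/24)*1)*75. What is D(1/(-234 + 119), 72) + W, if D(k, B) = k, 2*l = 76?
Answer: 54621/460 ≈ 118.74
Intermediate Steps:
l = 38 (l = (½)*76 = 38)
W = 475/4 (W = ((38/24)*1)*75 = ((38*(1/24))*1)*75 = ((19/12)*1)*75 = (19/12)*75 = 475/4 ≈ 118.75)
D(1/(-234 + 119), 72) + W = 1/(-234 + 119) + 475/4 = 1/(-115) + 475/4 = -1/115 + 475/4 = 54621/460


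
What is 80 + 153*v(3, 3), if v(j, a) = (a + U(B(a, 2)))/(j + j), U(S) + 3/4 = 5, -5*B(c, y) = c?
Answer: 2119/8 ≈ 264.88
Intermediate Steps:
B(c, y) = -c/5
U(S) = 17/4 (U(S) = -3/4 + 5 = 17/4)
v(j, a) = (17/4 + a)/(2*j) (v(j, a) = (a + 17/4)/(j + j) = (17/4 + a)/((2*j)) = (17/4 + a)*(1/(2*j)) = (17/4 + a)/(2*j))
80 + 153*v(3, 3) = 80 + 153*((1/8)*(17 + 4*3)/3) = 80 + 153*((1/8)*(1/3)*(17 + 12)) = 80 + 153*((1/8)*(1/3)*29) = 80 + 153*(29/24) = 80 + 1479/8 = 2119/8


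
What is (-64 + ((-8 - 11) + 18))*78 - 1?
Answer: -5071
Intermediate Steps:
(-64 + ((-8 - 11) + 18))*78 - 1 = (-64 + (-19 + 18))*78 - 1 = (-64 - 1)*78 - 1 = -65*78 - 1 = -5070 - 1 = -5071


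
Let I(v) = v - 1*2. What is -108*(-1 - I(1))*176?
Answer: 0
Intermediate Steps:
I(v) = -2 + v (I(v) = v - 2 = -2 + v)
-108*(-1 - I(1))*176 = -108*(-1 - (-2 + 1))*176 = -108*(-1 - 1*(-1))*176 = -108*(-1 + 1)*176 = -108*0*176 = 0*176 = 0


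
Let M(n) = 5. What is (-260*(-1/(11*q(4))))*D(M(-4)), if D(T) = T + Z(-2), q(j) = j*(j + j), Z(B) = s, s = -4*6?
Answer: -1235/88 ≈ -14.034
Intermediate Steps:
s = -24
Z(B) = -24
q(j) = 2*j² (q(j) = j*(2*j) = 2*j²)
D(T) = -24 + T (D(T) = T - 24 = -24 + T)
(-260*(-1/(11*q(4))))*D(M(-4)) = (-260/((-22*4²)))*(-24 + 5) = -260/((-22*16))*(-19) = -260/((-11*32))*(-19) = -260/(-352)*(-19) = -260*(-1/352)*(-19) = (65/88)*(-19) = -1235/88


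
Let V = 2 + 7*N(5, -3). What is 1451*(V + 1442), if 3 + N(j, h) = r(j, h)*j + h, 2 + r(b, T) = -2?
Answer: 1831162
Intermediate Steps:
r(b, T) = -4 (r(b, T) = -2 - 2 = -4)
N(j, h) = -3 + h - 4*j (N(j, h) = -3 + (-4*j + h) = -3 + (h - 4*j) = -3 + h - 4*j)
V = -180 (V = 2 + 7*(-3 - 3 - 4*5) = 2 + 7*(-3 - 3 - 20) = 2 + 7*(-26) = 2 - 182 = -180)
1451*(V + 1442) = 1451*(-180 + 1442) = 1451*1262 = 1831162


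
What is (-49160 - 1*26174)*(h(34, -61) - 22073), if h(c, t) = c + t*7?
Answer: 1692453644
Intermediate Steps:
h(c, t) = c + 7*t
(-49160 - 1*26174)*(h(34, -61) - 22073) = (-49160 - 1*26174)*((34 + 7*(-61)) - 22073) = (-49160 - 26174)*((34 - 427) - 22073) = -75334*(-393 - 22073) = -75334*(-22466) = 1692453644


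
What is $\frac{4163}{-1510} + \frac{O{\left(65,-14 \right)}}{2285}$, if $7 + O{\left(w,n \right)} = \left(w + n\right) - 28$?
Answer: $- \frac{1897659}{690070} \approx -2.75$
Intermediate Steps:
$O{\left(w,n \right)} = -35 + n + w$ ($O{\left(w,n \right)} = -7 - \left(28 - n - w\right) = -7 + \left(-28 + n + w\right) = -35 + n + w$)
$\frac{4163}{-1510} + \frac{O{\left(65,-14 \right)}}{2285} = \frac{4163}{-1510} + \frac{-35 - 14 + 65}{2285} = 4163 \left(- \frac{1}{1510}\right) + 16 \cdot \frac{1}{2285} = - \frac{4163}{1510} + \frac{16}{2285} = - \frac{1897659}{690070}$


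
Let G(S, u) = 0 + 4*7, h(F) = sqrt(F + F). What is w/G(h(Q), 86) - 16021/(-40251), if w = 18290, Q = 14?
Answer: 368319689/563514 ≈ 653.61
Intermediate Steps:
h(F) = sqrt(2)*sqrt(F) (h(F) = sqrt(2*F) = sqrt(2)*sqrt(F))
G(S, u) = 28 (G(S, u) = 0 + 28 = 28)
w/G(h(Q), 86) - 16021/(-40251) = 18290/28 - 16021/(-40251) = 18290*(1/28) - 16021*(-1/40251) = 9145/14 + 16021/40251 = 368319689/563514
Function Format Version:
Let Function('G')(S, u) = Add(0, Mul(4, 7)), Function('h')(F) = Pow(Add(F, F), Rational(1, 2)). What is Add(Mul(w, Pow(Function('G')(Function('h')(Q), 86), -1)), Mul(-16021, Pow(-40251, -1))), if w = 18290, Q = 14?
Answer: Rational(368319689, 563514) ≈ 653.61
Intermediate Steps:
Function('h')(F) = Mul(Pow(2, Rational(1, 2)), Pow(F, Rational(1, 2))) (Function('h')(F) = Pow(Mul(2, F), Rational(1, 2)) = Mul(Pow(2, Rational(1, 2)), Pow(F, Rational(1, 2))))
Function('G')(S, u) = 28 (Function('G')(S, u) = Add(0, 28) = 28)
Add(Mul(w, Pow(Function('G')(Function('h')(Q), 86), -1)), Mul(-16021, Pow(-40251, -1))) = Add(Mul(18290, Pow(28, -1)), Mul(-16021, Pow(-40251, -1))) = Add(Mul(18290, Rational(1, 28)), Mul(-16021, Rational(-1, 40251))) = Add(Rational(9145, 14), Rational(16021, 40251)) = Rational(368319689, 563514)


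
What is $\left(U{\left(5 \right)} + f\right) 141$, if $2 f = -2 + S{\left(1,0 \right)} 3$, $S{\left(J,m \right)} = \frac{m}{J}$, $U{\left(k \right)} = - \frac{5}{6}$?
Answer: $- \frac{517}{2} \approx -258.5$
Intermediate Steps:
$U{\left(k \right)} = - \frac{5}{6}$ ($U{\left(k \right)} = \left(-5\right) \frac{1}{6} = - \frac{5}{6}$)
$f = -1$ ($f = \frac{-2 + \frac{0}{1} \cdot 3}{2} = \frac{-2 + 0 \cdot 1 \cdot 3}{2} = \frac{-2 + 0 \cdot 3}{2} = \frac{-2 + 0}{2} = \frac{1}{2} \left(-2\right) = -1$)
$\left(U{\left(5 \right)} + f\right) 141 = \left(- \frac{5}{6} - 1\right) 141 = \left(- \frac{11}{6}\right) 141 = - \frac{517}{2}$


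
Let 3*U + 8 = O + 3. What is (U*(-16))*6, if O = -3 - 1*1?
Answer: 288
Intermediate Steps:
O = -4 (O = -3 - 1 = -4)
U = -3 (U = -8/3 + (-4 + 3)/3 = -8/3 + (⅓)*(-1) = -8/3 - ⅓ = -3)
(U*(-16))*6 = -3*(-16)*6 = 48*6 = 288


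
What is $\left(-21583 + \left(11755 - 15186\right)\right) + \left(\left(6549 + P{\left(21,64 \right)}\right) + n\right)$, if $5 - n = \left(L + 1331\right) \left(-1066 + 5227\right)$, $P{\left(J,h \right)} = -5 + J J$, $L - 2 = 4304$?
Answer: $-23473581$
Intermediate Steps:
$L = 4306$ ($L = 2 + 4304 = 4306$)
$P{\left(J,h \right)} = -5 + J^{2}$
$n = -23455552$ ($n = 5 - \left(4306 + 1331\right) \left(-1066 + 5227\right) = 5 - 5637 \cdot 4161 = 5 - 23455557 = -23455552$)
$\left(-21583 + \left(11755 - 15186\right)\right) + \left(\left(6549 + P{\left(21,64 \right)}\right) + n\right) = \left(-21583 + \left(11755 - 15186\right)\right) + \left(\left(6549 - \left(5 - 21^{2}\right)\right) - 23455552\right) = \left(-21583 + \left(11755 - 15186\right)\right) + \left(\left(6549 + \left(-5 + 441\right)\right) - 23455552\right) = \left(-21583 - 3431\right) + \left(\left(6549 + 436\right) - 23455552\right) = -25014 + \left(6985 - 23455552\right) = -25014 - 23448567 = -23473581$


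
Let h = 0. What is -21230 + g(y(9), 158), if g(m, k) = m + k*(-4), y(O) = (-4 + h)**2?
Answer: -21846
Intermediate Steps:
y(O) = 16 (y(O) = (-4 + 0)**2 = (-4)**2 = 16)
g(m, k) = m - 4*k
-21230 + g(y(9), 158) = -21230 + (16 - 4*158) = -21230 + (16 - 632) = -21230 - 616 = -21846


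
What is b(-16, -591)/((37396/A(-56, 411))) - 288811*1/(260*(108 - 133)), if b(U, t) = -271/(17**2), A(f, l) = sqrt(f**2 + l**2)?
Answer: 288811/6500 - 271*sqrt(172057)/10807444 ≈ 44.422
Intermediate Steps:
b(U, t) = -271/289
b(-16, -591)/((37396/A(-56, 411))) - 288811*1/(260*(108 - 133)) = -271*sqrt((-56)**2 + 411**2)/37396/289 - 288811*1/(260*(108 - 133)) = -271*sqrt(3136 + 168921)/37396/289 - 288811/((-25*260)) = -271*sqrt(172057)/37396/289 - 288811/(-6500) = -271*sqrt(172057)/37396/289 - 288811*(-1/6500) = -271*sqrt(172057)/37396/289 + 288811/6500 = -271*sqrt(172057)/10807444 + 288811/6500 = 288811/6500 - 271*sqrt(172057)/10807444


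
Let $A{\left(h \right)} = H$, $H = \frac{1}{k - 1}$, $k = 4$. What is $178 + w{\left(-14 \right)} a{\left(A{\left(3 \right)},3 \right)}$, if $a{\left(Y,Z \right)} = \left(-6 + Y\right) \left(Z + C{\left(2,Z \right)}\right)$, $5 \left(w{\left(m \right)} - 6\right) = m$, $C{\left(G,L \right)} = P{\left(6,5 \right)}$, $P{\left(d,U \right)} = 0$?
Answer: $\frac{618}{5} \approx 123.6$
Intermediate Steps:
$C{\left(G,L \right)} = 0$
$H = \frac{1}{3}$ ($H = \frac{1}{4 - 1} = \frac{1}{3} \approx 0.33333$)
$A{\left(h \right)} = \frac{1}{3}$
$w{\left(m \right)} = 6 + \frac{m}{5}$
$a{\left(Y,Z \right)} = Z \left(-6 + Y\right)$ ($a{\left(Y,Z \right)} = \left(-6 + Y\right) \left(Z + 0\right) = \left(-6 + Y\right) Z = Z \left(-6 + Y\right)$)
$178 + w{\left(-14 \right)} a{\left(A{\left(3 \right)},3 \right)} = 178 + \left(6 + \frac{1}{5} \left(-14\right)\right) 3 \left(-6 + \frac{1}{3}\right) = 178 + \left(6 - \frac{14}{5}\right) 3 \left(- \frac{17}{3}\right) = 178 + \frac{16}{5} \left(-17\right) = 178 - \frac{272}{5} = \frac{618}{5}$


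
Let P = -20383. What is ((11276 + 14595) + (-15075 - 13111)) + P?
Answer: -22698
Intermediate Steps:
((11276 + 14595) + (-15075 - 13111)) + P = ((11276 + 14595) + (-15075 - 13111)) - 20383 = (25871 - 28186) - 20383 = -2315 - 20383 = -22698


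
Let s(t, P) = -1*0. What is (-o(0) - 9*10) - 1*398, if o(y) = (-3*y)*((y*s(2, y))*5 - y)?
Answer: -488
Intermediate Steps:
s(t, P) = 0
o(y) = 3*y**2 (o(y) = (-3*y)*((y*0)*5 - y) = (-3*y)*(0*5 - y) = (-3*y)*(0 - y) = (-3*y)*(-y) = 3*y**2)
(-o(0) - 9*10) - 1*398 = (-3*0**2 - 9*10) - 1*398 = (-3*0 - 90) - 398 = (-1*0 - 90) - 398 = (0 - 90) - 398 = -90 - 398 = -488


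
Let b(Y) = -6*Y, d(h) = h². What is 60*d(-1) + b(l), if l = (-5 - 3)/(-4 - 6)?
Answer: 276/5 ≈ 55.200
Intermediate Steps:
l = ⅘ (l = -8/(-10) = -8*(-⅒) = ⅘ ≈ 0.80000)
60*d(-1) + b(l) = 60*(-1)² - 6*⅘ = 60*1 - 24/5 = 60 - 24/5 = 276/5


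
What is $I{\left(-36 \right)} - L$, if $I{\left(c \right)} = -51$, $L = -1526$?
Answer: $1475$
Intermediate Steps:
$I{\left(-36 \right)} - L = -51 - -1526 = -51 + 1526 = 1475$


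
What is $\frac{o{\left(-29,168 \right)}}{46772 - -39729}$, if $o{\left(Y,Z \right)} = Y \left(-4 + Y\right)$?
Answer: $\frac{957}{86501} \approx 0.011063$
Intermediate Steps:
$\frac{o{\left(-29,168 \right)}}{46772 - -39729} = \frac{\left(-29\right) \left(-4 - 29\right)}{46772 - -39729} = \frac{\left(-29\right) \left(-33\right)}{46772 + 39729} = \frac{957}{86501}$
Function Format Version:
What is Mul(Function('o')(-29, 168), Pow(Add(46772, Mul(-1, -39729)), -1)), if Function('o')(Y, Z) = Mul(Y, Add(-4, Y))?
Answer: Rational(957, 86501) ≈ 0.011063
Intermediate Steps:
Mul(Function('o')(-29, 168), Pow(Add(46772, Mul(-1, -39729)), -1)) = Mul(Mul(-29, Add(-4, -29)), Pow(Add(46772, Mul(-1, -39729)), -1)) = Mul(Mul(-29, -33), Pow(Add(46772, 39729), -1)) = Mul(957, Pow(86501, -1)) = Mul(957, Rational(1, 86501)) = Rational(957, 86501)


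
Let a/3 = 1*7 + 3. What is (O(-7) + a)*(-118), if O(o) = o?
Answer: -2714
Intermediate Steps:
a = 30 (a = 3*(1*7 + 3) = 3*(7 + 3) = 3*10 = 30)
(O(-7) + a)*(-118) = (-7 + 30)*(-118) = 23*(-118) = -2714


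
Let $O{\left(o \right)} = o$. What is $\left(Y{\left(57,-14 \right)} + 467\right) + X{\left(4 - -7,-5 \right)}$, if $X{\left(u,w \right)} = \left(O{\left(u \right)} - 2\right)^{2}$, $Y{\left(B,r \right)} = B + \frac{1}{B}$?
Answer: $\frac{34486}{57} \approx 605.02$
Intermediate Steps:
$X{\left(u,w \right)} = \left(-2 + u\right)^{2}$ ($X{\left(u,w \right)} = \left(u - 2\right)^{2} = \left(-2 + u\right)^{2}$)
$\left(Y{\left(57,-14 \right)} + 467\right) + X{\left(4 - -7,-5 \right)} = \left(\left(57 + \frac{1}{57}\right) + 467\right) + \left(-2 + \left(4 - -7\right)\right)^{2} = \left(\left(57 + \frac{1}{57}\right) + 467\right) + \left(-2 + \left(4 + 7\right)\right)^{2} = \left(\frac{3250}{57} + 467\right) + \left(-2 + 11\right)^{2} = \frac{29869}{57} + 9^{2} = \frac{29869}{57} + 81 = \frac{34486}{57}$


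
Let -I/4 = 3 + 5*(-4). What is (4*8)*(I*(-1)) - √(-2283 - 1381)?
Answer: -2176 - 4*I*√229 ≈ -2176.0 - 60.531*I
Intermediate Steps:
I = 68 (I = -4*(3 + 5*(-4)) = -4*(3 - 20) = -4*(-17) = 68)
(4*8)*(I*(-1)) - √(-2283 - 1381) = (4*8)*(68*(-1)) - √(-2283 - 1381) = 32*(-68) - √(-3664) = -2176 - 4*I*√229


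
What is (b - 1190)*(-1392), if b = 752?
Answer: 609696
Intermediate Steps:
(b - 1190)*(-1392) = (752 - 1190)*(-1392) = -438*(-1392) = 609696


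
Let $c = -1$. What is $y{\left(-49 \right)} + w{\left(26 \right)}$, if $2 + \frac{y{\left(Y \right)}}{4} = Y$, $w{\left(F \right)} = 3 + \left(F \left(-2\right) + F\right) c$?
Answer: $-175$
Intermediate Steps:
$w{\left(F \right)} = 3 + F$ ($w{\left(F \right)} = 3 + \left(F \left(-2\right) + F\right) \left(-1\right) = 3 + \left(- 2 F + F\right) \left(-1\right) = 3 + - F \left(-1\right) = 3 + F$)
$y{\left(Y \right)} = -8 + 4 Y$
$y{\left(-49 \right)} + w{\left(26 \right)} = \left(-8 + 4 \left(-49\right)\right) + \left(3 + 26\right) = \left(-8 - 196\right) + 29 = -204 + 29 = -175$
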